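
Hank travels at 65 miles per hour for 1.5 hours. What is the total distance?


Use the formula: distance = speed x time
Speed = 65 mph, Time = 1.5 hours
65 x 1.5 = 97.5 miles

97.5 miles


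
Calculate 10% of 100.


Convert percentage to decimal:
10% = 0.1
Multiply:
100 x 0.1 = 10

10


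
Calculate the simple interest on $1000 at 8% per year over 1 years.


Use the formula I = P x R x T / 100
P x R x T = 1000 x 8 x 1 = 8000
I = 8000 / 100 = $80

$80


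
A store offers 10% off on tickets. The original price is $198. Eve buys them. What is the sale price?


Calculate the discount amount:
10% of $198 = $19.80
Subtract from original:
$198 - $19.80 = $178.20

$178.20


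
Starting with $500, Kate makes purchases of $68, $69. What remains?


Add up expenses:
$68 + $69 = $137
Subtract from budget:
$500 - $137 = $363

$363


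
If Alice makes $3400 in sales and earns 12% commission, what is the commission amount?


Convert rate to decimal:
12% = 0.12
Multiply by sales:
$3400 x 0.12 = $408

$408


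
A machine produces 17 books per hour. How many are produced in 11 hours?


Production rate: 17 books per hour
Time: 11 hours
Total: 17 x 11 = 187 books

187 books


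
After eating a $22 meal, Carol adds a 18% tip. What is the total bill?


Calculate the tip:
18% of $22 = $3.96
Add tip to meal cost:
$22 + $3.96 = $25.96

$25.96


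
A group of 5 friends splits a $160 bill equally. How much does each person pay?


Total bill: $160
Number of people: 5
Each pays: $160 / 5 = $32

$32


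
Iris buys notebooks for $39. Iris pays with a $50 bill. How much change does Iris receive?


Start with the amount paid:
$50
Subtract the price:
$50 - $39 = $11

$11


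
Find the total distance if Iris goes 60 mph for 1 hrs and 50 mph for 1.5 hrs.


Leg 1 distance:
60 x 1 = 60 miles
Leg 2 distance:
50 x 1.5 = 75 miles
Total distance:
60 + 75 = 135 miles

135 miles


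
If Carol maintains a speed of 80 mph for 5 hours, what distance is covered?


Use the formula: distance = speed x time
Speed = 80 mph, Time = 5 hours
80 x 5 = 400 miles

400 miles


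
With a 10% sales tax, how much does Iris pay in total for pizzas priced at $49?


Calculate the tax:
10% of $49 = $4.90
Add tax to price:
$49 + $4.90 = $53.90

$53.90


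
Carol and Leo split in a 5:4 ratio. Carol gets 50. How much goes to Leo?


Find the multiplier:
50 / 5 = 10
Apply to Leo's share:
4 x 10 = 40

40


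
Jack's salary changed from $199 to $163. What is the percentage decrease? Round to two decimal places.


Find the absolute change:
|163 - 199| = 36
Divide by original and multiply by 100:
36 / 199 x 100 = 18.0904...% ≈ 18.09%

18.09%


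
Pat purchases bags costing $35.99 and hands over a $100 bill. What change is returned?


Start with the amount paid:
$100
Subtract the price:
$100 - $35.99 = $64.01

$64.01


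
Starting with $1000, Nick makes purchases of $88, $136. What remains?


Add up expenses:
$88 + $136 = $224
Subtract from budget:
$1000 - $224 = $776

$776


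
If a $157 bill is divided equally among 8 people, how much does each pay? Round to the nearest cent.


Total bill: $157
Number of people: 8
Each pays: $157 / 8 = $19.625 ≈ $19.63

$19.63


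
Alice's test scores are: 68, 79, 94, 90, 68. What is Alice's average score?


Add the scores:
68 + 79 + 94 + 90 + 68 = 399
Divide by the number of tests:
399 / 5 = 79.8

79.8


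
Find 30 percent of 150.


Convert percentage to decimal:
30% = 0.3
Multiply:
150 x 0.3 = 45

45


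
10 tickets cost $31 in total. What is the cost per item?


Total cost: $31
Number of items: 10
Unit price: $31 / 10 = $3.10

$3.10


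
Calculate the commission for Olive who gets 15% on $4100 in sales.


Convert rate to decimal:
15% = 0.15
Multiply by sales:
$4100 x 0.15 = $615

$615


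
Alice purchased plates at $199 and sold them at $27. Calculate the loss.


Selling price = $27
Cost price = $199
Loss = cost price - selling price:
Loss = $199 - $27 = $172

$172


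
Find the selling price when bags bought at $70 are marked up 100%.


Calculate the markup amount:
100% of $70 = $70
Add to cost:
$70 + $70 = $140

$140


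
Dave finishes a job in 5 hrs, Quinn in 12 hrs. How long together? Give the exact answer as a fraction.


Dave's rate: 1/5 of the job per hour
Quinn's rate: 1/12 of the job per hour
Combined rate: 1/5 + 1/12 = 17/60 per hour
Time = 1 / (17/60) = 60/17 hours (≈ 3.53 hours)

60/17 hours


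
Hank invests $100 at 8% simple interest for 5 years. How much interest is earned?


Use the formula I = P x R x T / 100
P x R x T = 100 x 8 x 5 = 4000
I = 4000 / 100 = $40

$40


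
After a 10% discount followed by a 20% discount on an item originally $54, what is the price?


First discount:
10% of $54 = $5.40
Price after first discount:
$54 - $5.40 = $48.60
Second discount:
20% of $48.60 = $9.72
Final price:
$48.60 - $9.72 = $38.88

$38.88


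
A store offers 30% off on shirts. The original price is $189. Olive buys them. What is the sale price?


Calculate the discount amount:
30% of $189 = $56.70
Subtract from original:
$189 - $56.70 = $132.30

$132.30


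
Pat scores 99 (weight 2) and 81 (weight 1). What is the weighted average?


Weighted sum:
2 x 99 + 1 x 81 = 279
Total weight:
2 + 1 = 3
Weighted average:
279 / 3 = 93

93


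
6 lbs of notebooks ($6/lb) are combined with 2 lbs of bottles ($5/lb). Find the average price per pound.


Cost of notebooks:
6 x $6 = $36
Cost of bottles:
2 x $5 = $10
Total cost: $36 + $10 = $46
Total weight: 8 lbs
Average: $46 / 8 = $5.75/lb

$5.75/lb


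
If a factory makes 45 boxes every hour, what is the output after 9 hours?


Production rate: 45 boxes per hour
Time: 9 hours
Total: 45 x 9 = 405 boxes

405 boxes


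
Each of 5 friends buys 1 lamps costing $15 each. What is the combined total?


Cost per person:
1 x $15 = $15
Group total:
5 x $15 = $75

$75


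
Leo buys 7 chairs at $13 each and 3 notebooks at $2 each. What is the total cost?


Cost of chairs:
7 x $13 = $91
Cost of notebooks:
3 x $2 = $6
Add both:
$91 + $6 = $97

$97


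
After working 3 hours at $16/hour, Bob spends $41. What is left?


Calculate earnings:
3 x $16 = $48
Subtract spending:
$48 - $41 = $7

$7


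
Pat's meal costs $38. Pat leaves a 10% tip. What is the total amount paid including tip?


Calculate the tip:
10% of $38 = $3.80
Add tip to meal cost:
$38 + $3.80 = $41.80

$41.80


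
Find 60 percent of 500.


Convert percentage to decimal:
60% = 0.6
Multiply:
500 x 0.6 = 300

300


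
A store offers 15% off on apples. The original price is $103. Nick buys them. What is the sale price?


Calculate the discount amount:
15% of $103 = $15.45
Subtract from original:
$103 - $15.45 = $87.55

$87.55


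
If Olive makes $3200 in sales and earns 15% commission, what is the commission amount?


Convert rate to decimal:
15% = 0.15
Multiply by sales:
$3200 x 0.15 = $480

$480


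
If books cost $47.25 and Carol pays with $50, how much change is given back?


Start with the amount paid:
$50
Subtract the price:
$50 - $47.25 = $2.75

$2.75


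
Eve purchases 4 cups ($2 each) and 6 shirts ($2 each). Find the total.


Cost of cups:
4 x $2 = $8
Cost of shirts:
6 x $2 = $12
Add both:
$8 + $12 = $20

$20


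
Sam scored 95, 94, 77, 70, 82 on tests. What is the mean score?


Add the scores:
95 + 94 + 77 + 70 + 82 = 418
Divide by the number of tests:
418 / 5 = 83.6

83.6


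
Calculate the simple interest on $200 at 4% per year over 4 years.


Use the formula I = P x R x T / 100
P x R x T = 200 x 4 x 4 = 3200
I = 3200 / 100 = $32

$32


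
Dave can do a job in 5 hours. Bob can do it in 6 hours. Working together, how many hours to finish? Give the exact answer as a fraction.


Dave's rate: 1/5 of the job per hour
Bob's rate: 1/6 of the job per hour
Combined rate: 1/5 + 1/6 = 11/30 per hour
Time = 1 / (11/30) = 30/11 hours (≈ 2.73 hours)

30/11 hours


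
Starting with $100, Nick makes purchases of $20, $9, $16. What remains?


Add up expenses:
$20 + $9 + $16 = $45
Subtract from budget:
$100 - $45 = $55

$55


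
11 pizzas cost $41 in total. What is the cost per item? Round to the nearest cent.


Total cost: $41
Number of items: 11
Unit price: $41 / 11 = $3.7272... ≈ $3.73

$3.73


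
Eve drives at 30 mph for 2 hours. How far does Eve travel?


Use the formula: distance = speed x time
Speed = 30 mph, Time = 2 hours
30 x 2 = 60 miles

60 miles


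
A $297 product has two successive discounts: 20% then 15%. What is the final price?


First discount:
20% of $297 = $59.40
Price after first discount:
$297 - $59.40 = $237.60
Second discount:
15% of $237.60 = $35.64
Final price:
$237.60 - $35.64 = $201.96

$201.96


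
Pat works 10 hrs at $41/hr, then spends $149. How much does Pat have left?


Calculate earnings:
10 x $41 = $410
Subtract spending:
$410 - $149 = $261

$261


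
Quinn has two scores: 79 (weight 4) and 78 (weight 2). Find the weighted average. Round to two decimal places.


Weighted sum:
4 x 79 + 2 x 78 = 472
Total weight:
4 + 2 = 6
Weighted average:
472 / 6 = 78.6666... ≈ 78.67

78.67


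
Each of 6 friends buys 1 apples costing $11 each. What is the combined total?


Cost per person:
1 x $11 = $11
Group total:
6 x $11 = $66

$66


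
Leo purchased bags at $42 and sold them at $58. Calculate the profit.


Selling price = $58
Cost price = $42
Profit = selling price - cost price:
Profit = $58 - $42 = $16

$16


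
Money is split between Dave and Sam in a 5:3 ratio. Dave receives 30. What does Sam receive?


Find the multiplier:
30 / 5 = 6
Apply to Sam's share:
3 x 6 = 18

18


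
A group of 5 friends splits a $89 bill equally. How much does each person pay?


Total bill: $89
Number of people: 5
Each pays: $89 / 5 = $17.80

$17.80


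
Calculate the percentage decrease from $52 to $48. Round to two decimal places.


Find the absolute change:
|48 - 52| = 4
Divide by original and multiply by 100:
4 / 52 x 100 = 7.6923...% ≈ 7.69%

7.69%


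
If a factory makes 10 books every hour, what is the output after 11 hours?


Production rate: 10 books per hour
Time: 11 hours
Total: 10 x 11 = 110 books

110 books


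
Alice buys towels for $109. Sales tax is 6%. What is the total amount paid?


Calculate the tax:
6% of $109 = $6.54
Add tax to price:
$109 + $6.54 = $115.54

$115.54


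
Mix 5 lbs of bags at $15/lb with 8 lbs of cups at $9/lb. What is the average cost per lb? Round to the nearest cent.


Cost of bags:
5 x $15 = $75
Cost of cups:
8 x $9 = $72
Total cost: $75 + $72 = $147
Total weight: 13 lbs
Average: $147 / 13 = $11.3076... ≈ $11.31/lb

$11.31/lb


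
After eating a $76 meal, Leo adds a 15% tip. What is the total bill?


Calculate the tip:
15% of $76 = $11.40
Add tip to meal cost:
$76 + $11.40 = $87.40

$87.40


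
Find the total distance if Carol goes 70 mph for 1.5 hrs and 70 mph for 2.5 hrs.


Leg 1 distance:
70 x 1.5 = 105 miles
Leg 2 distance:
70 x 2.5 = 175 miles
Total distance:
105 + 175 = 280 miles

280 miles


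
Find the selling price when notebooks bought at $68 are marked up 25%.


Calculate the markup amount:
25% of $68 = $17
Add to cost:
$68 + $17 = $85

$85


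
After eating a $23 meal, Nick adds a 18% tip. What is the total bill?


Calculate the tip:
18% of $23 = $4.14
Add tip to meal cost:
$23 + $4.14 = $27.14

$27.14


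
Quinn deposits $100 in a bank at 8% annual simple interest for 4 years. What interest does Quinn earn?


Use the formula I = P x R x T / 100
P x R x T = 100 x 8 x 4 = 3200
I = 3200 / 100 = $32

$32


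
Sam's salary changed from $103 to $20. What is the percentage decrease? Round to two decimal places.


Find the absolute change:
|20 - 103| = 83
Divide by original and multiply by 100:
83 / 103 x 100 = 80.5825...% ≈ 80.58%

80.58%


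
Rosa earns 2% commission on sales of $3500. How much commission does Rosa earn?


Convert rate to decimal:
2% = 0.02
Multiply by sales:
$3500 x 0.02 = $70

$70


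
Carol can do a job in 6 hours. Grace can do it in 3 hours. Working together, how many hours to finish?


Carol's rate: 1/6 of the job per hour
Grace's rate: 1/3 of the job per hour
Combined rate: 1/6 + 1/3 = 1/2 per hour
Time = 1 / (1/2) = 2 hours

2 hours


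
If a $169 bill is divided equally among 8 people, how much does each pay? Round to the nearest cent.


Total bill: $169
Number of people: 8
Each pays: $169 / 8 = $21.125 ≈ $21.13

$21.13


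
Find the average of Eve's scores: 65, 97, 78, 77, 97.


Add the scores:
65 + 97 + 78 + 77 + 97 = 414
Divide by the number of tests:
414 / 5 = 82.8

82.8


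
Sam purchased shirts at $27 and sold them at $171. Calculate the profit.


Selling price = $171
Cost price = $27
Profit = selling price - cost price:
Profit = $171 - $27 = $144

$144


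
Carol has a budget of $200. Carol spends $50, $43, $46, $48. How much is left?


Add up expenses:
$50 + $43 + $46 + $48 = $187
Subtract from budget:
$200 - $187 = $13

$13


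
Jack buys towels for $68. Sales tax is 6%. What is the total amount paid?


Calculate the tax:
6% of $68 = $4.08
Add tax to price:
$68 + $4.08 = $72.08

$72.08


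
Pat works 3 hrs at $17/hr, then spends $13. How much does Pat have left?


Calculate earnings:
3 x $17 = $51
Subtract spending:
$51 - $13 = $38

$38


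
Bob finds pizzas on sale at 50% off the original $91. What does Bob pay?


Calculate the discount amount:
50% of $91 = $45.50
Subtract from original:
$91 - $45.50 = $45.50

$45.50


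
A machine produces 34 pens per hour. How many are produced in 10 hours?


Production rate: 34 pens per hour
Time: 10 hours
Total: 34 x 10 = 340 pens

340 pens


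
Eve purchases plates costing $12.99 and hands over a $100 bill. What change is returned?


Start with the amount paid:
$100
Subtract the price:
$100 - $12.99 = $87.01

$87.01


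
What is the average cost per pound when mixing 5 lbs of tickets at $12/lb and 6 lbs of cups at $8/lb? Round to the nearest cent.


Cost of tickets:
5 x $12 = $60
Cost of cups:
6 x $8 = $48
Total cost: $60 + $48 = $108
Total weight: 11 lbs
Average: $108 / 11 = $9.8181... ≈ $9.82/lb

$9.82/lb


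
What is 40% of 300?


Convert percentage to decimal:
40% = 0.4
Multiply:
300 x 0.4 = 120

120


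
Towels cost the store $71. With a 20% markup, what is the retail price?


Calculate the markup amount:
20% of $71 = $14.20
Add to cost:
$71 + $14.20 = $85.20

$85.20


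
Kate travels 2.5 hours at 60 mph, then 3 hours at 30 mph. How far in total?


Leg 1 distance:
60 x 2.5 = 150 miles
Leg 2 distance:
30 x 3 = 90 miles
Total distance:
150 + 90 = 240 miles

240 miles


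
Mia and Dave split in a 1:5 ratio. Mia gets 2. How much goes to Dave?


Find the multiplier:
2 / 1 = 2
Apply to Dave's share:
5 x 2 = 10

10


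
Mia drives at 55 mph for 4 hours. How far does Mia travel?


Use the formula: distance = speed x time
Speed = 55 mph, Time = 4 hours
55 x 4 = 220 miles

220 miles


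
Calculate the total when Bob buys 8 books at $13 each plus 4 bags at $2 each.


Cost of books:
8 x $13 = $104
Cost of bags:
4 x $2 = $8
Add both:
$104 + $8 = $112

$112


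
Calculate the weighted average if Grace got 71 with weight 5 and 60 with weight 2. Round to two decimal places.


Weighted sum:
5 x 71 + 2 x 60 = 475
Total weight:
5 + 2 = 7
Weighted average:
475 / 7 = 67.8571... ≈ 67.86

67.86


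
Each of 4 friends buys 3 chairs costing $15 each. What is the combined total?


Cost per person:
3 x $15 = $45
Group total:
4 x $45 = $180

$180


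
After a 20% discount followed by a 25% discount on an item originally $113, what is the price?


First discount:
20% of $113 = $22.60
Price after first discount:
$113 - $22.60 = $90.40
Second discount:
25% of $90.40 = $22.60
Final price:
$90.40 - $22.60 = $67.80

$67.80


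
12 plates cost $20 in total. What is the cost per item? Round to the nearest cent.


Total cost: $20
Number of items: 12
Unit price: $20 / 12 = $1.6666... ≈ $1.67

$1.67


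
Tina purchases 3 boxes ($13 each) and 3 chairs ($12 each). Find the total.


Cost of boxes:
3 x $13 = $39
Cost of chairs:
3 x $12 = $36
Add both:
$39 + $36 = $75

$75


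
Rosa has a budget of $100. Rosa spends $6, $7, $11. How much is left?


Add up expenses:
$6 + $7 + $11 = $24
Subtract from budget:
$100 - $24 = $76

$76


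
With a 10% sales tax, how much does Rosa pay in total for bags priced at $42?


Calculate the tax:
10% of $42 = $4.20
Add tax to price:
$42 + $4.20 = $46.20

$46.20


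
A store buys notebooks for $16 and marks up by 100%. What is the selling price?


Calculate the markup amount:
100% of $16 = $16
Add to cost:
$16 + $16 = $32

$32


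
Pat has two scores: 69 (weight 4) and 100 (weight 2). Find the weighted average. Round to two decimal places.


Weighted sum:
4 x 69 + 2 x 100 = 476
Total weight:
4 + 2 = 6
Weighted average:
476 / 6 = 79.3333... ≈ 79.33

79.33


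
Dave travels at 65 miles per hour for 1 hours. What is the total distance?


Use the formula: distance = speed x time
Speed = 65 mph, Time = 1 hours
65 x 1 = 65 miles

65 miles


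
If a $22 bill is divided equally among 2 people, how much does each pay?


Total bill: $22
Number of people: 2
Each pays: $22 / 2 = $11

$11


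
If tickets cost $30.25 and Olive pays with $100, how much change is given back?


Start with the amount paid:
$100
Subtract the price:
$100 - $30.25 = $69.75

$69.75


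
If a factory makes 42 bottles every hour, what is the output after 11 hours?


Production rate: 42 bottles per hour
Time: 11 hours
Total: 42 x 11 = 462 bottles

462 bottles


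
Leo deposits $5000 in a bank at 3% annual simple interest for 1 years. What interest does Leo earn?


Use the formula I = P x R x T / 100
P x R x T = 5000 x 3 x 1 = 15000
I = 15000 / 100 = $150

$150


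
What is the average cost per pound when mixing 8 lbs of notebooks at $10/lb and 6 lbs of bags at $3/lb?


Cost of notebooks:
8 x $10 = $80
Cost of bags:
6 x $3 = $18
Total cost: $80 + $18 = $98
Total weight: 14 lbs
Average: $98 / 14 = $7/lb

$7/lb


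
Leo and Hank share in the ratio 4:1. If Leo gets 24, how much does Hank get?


Find the multiplier:
24 / 4 = 6
Apply to Hank's share:
1 x 6 = 6

6


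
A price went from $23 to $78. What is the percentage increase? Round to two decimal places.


Find the absolute change:
|78 - 23| = 55
Divide by original and multiply by 100:
55 / 23 x 100 = 239.1304...% ≈ 239.13%

239.13%


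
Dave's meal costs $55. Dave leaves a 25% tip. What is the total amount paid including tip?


Calculate the tip:
25% of $55 = $13.75
Add tip to meal cost:
$55 + $13.75 = $68.75

$68.75


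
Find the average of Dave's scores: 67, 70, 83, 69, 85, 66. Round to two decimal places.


Add the scores:
67 + 70 + 83 + 69 + 85 + 66 = 440
Divide by the number of tests:
440 / 6 = 73.3333... ≈ 73.33

73.33


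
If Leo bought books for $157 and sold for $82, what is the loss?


Selling price = $82
Cost price = $157
Loss = cost price - selling price:
Loss = $157 - $82 = $75

$75


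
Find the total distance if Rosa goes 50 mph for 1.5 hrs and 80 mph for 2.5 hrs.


Leg 1 distance:
50 x 1.5 = 75 miles
Leg 2 distance:
80 x 2.5 = 200 miles
Total distance:
75 + 200 = 275 miles

275 miles


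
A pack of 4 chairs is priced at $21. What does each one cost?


Total cost: $21
Number of items: 4
Unit price: $21 / 4 = $5.25

$5.25


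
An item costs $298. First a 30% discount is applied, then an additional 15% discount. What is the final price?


First discount:
30% of $298 = $89.40
Price after first discount:
$298 - $89.40 = $208.60
Second discount:
15% of $208.60 = $31.29
Final price:
$208.60 - $31.29 = $177.31

$177.31


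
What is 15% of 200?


Convert percentage to decimal:
15% = 0.15
Multiply:
200 x 0.15 = 30

30


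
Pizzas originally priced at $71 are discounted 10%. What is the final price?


Calculate the discount amount:
10% of $71 = $7.10
Subtract from original:
$71 - $7.10 = $63.90

$63.90


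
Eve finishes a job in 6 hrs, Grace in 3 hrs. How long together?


Eve's rate: 1/6 of the job per hour
Grace's rate: 1/3 of the job per hour
Combined rate: 1/6 + 1/3 = 1/2 per hour
Time = 1 / (1/2) = 2 hours

2 hours


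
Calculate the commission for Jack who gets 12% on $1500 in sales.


Convert rate to decimal:
12% = 0.12
Multiply by sales:
$1500 x 0.12 = $180

$180


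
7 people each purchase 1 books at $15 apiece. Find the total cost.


Cost per person:
1 x $15 = $15
Group total:
7 x $15 = $105

$105


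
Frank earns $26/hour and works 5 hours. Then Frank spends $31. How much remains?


Calculate earnings:
5 x $26 = $130
Subtract spending:
$130 - $31 = $99

$99


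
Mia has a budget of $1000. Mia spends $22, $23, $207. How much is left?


Add up expenses:
$22 + $23 + $207 = $252
Subtract from budget:
$1000 - $252 = $748

$748


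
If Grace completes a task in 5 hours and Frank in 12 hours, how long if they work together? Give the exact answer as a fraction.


Grace's rate: 1/5 of the job per hour
Frank's rate: 1/12 of the job per hour
Combined rate: 1/5 + 1/12 = 17/60 per hour
Time = 1 / (17/60) = 60/17 hours (≈ 3.53 hours)

60/17 hours


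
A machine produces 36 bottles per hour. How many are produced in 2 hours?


Production rate: 36 bottles per hour
Time: 2 hours
Total: 36 x 2 = 72 bottles

72 bottles


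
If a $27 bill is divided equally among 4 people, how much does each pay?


Total bill: $27
Number of people: 4
Each pays: $27 / 4 = $6.75

$6.75


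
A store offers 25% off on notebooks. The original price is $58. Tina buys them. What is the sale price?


Calculate the discount amount:
25% of $58 = $14.50
Subtract from original:
$58 - $14.50 = $43.50

$43.50


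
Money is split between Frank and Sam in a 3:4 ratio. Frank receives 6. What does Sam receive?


Find the multiplier:
6 / 3 = 2
Apply to Sam's share:
4 x 2 = 8

8


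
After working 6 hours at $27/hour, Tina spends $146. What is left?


Calculate earnings:
6 x $27 = $162
Subtract spending:
$162 - $146 = $16

$16


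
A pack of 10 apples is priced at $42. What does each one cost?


Total cost: $42
Number of items: 10
Unit price: $42 / 10 = $4.20

$4.20


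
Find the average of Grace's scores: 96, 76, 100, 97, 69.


Add the scores:
96 + 76 + 100 + 97 + 69 = 438
Divide by the number of tests:
438 / 5 = 87.6

87.6


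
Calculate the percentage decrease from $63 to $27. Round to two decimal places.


Find the absolute change:
|27 - 63| = 36
Divide by original and multiply by 100:
36 / 63 x 100 = 57.1428...% ≈ 57.14%

57.14%


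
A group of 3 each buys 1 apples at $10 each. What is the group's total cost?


Cost per person:
1 x $10 = $10
Group total:
3 x $10 = $30

$30


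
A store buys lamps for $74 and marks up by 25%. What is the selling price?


Calculate the markup amount:
25% of $74 = $18.50
Add to cost:
$74 + $18.50 = $92.50

$92.50


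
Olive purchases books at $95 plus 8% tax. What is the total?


Calculate the tax:
8% of $95 = $7.60
Add tax to price:
$95 + $7.60 = $102.60

$102.60


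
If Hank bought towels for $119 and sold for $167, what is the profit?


Selling price = $167
Cost price = $119
Profit = selling price - cost price:
Profit = $167 - $119 = $48

$48


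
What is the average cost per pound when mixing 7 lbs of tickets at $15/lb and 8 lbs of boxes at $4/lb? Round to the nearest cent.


Cost of tickets:
7 x $15 = $105
Cost of boxes:
8 x $4 = $32
Total cost: $105 + $32 = $137
Total weight: 15 lbs
Average: $137 / 15 = $9.1333... ≈ $9.13/lb

$9.13/lb


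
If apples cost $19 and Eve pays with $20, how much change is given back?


Start with the amount paid:
$20
Subtract the price:
$20 - $19 = $1

$1


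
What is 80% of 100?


Convert percentage to decimal:
80% = 0.8
Multiply:
100 x 0.8 = 80

80


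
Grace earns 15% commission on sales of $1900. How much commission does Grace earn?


Convert rate to decimal:
15% = 0.15
Multiply by sales:
$1900 x 0.15 = $285

$285


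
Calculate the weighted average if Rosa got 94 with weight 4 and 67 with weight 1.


Weighted sum:
4 x 94 + 1 x 67 = 443
Total weight:
4 + 1 = 5
Weighted average:
443 / 5 = 88.6

88.6


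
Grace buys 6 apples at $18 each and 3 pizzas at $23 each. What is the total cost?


Cost of apples:
6 x $18 = $108
Cost of pizzas:
3 x $23 = $69
Add both:
$108 + $69 = $177

$177


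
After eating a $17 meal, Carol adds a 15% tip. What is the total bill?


Calculate the tip:
15% of $17 = $2.55
Add tip to meal cost:
$17 + $2.55 = $19.55

$19.55


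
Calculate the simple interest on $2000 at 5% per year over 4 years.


Use the formula I = P x R x T / 100
P x R x T = 2000 x 5 x 4 = 40000
I = 40000 / 100 = $400

$400


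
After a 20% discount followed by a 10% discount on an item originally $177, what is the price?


First discount:
20% of $177 = $35.40
Price after first discount:
$177 - $35.40 = $141.60
Second discount:
10% of $141.60 = $14.16
Final price:
$141.60 - $14.16 = $127.44

$127.44


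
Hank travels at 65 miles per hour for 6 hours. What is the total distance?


Use the formula: distance = speed x time
Speed = 65 mph, Time = 6 hours
65 x 6 = 390 miles

390 miles


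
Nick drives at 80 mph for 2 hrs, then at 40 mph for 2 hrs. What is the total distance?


Leg 1 distance:
80 x 2 = 160 miles
Leg 2 distance:
40 x 2 = 80 miles
Total distance:
160 + 80 = 240 miles

240 miles


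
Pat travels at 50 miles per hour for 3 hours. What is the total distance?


Use the formula: distance = speed x time
Speed = 50 mph, Time = 3 hours
50 x 3 = 150 miles

150 miles


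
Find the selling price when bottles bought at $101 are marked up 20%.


Calculate the markup amount:
20% of $101 = $20.20
Add to cost:
$101 + $20.20 = $121.20

$121.20


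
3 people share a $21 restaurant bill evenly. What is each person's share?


Total bill: $21
Number of people: 3
Each pays: $21 / 3 = $7

$7


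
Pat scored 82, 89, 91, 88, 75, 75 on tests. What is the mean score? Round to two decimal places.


Add the scores:
82 + 89 + 91 + 88 + 75 + 75 = 500
Divide by the number of tests:
500 / 6 = 83.3333... ≈ 83.33

83.33


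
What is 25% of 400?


Convert percentage to decimal:
25% = 0.25
Multiply:
400 x 0.25 = 100

100


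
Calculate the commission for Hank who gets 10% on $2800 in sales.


Convert rate to decimal:
10% = 0.1
Multiply by sales:
$2800 x 0.1 = $280

$280


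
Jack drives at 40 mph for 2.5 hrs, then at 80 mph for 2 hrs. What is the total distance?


Leg 1 distance:
40 x 2.5 = 100 miles
Leg 2 distance:
80 x 2 = 160 miles
Total distance:
100 + 160 = 260 miles

260 miles


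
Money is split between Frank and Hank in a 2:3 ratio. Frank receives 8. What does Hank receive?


Find the multiplier:
8 / 2 = 4
Apply to Hank's share:
3 x 4 = 12

12


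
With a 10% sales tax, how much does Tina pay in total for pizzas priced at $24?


Calculate the tax:
10% of $24 = $2.40
Add tax to price:
$24 + $2.40 = $26.40

$26.40


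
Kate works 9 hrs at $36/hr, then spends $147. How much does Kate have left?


Calculate earnings:
9 x $36 = $324
Subtract spending:
$324 - $147 = $177

$177


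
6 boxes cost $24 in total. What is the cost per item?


Total cost: $24
Number of items: 6
Unit price: $24 / 6 = $4

$4


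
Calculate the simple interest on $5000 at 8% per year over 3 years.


Use the formula I = P x R x T / 100
P x R x T = 5000 x 8 x 3 = 120000
I = 120000 / 100 = $1200

$1200


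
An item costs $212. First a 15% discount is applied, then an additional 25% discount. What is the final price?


First discount:
15% of $212 = $31.80
Price after first discount:
$212 - $31.80 = $180.20
Second discount:
25% of $180.20 = $45.05
Final price:
$180.20 - $45.05 = $135.15

$135.15


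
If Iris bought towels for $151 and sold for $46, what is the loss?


Selling price = $46
Cost price = $151
Loss = cost price - selling price:
Loss = $151 - $46 = $105

$105


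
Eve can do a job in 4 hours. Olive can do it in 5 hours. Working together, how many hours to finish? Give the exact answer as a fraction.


Eve's rate: 1/4 of the job per hour
Olive's rate: 1/5 of the job per hour
Combined rate: 1/4 + 1/5 = 9/20 per hour
Time = 1 / (9/20) = 20/9 hours (≈ 2.22 hours)

20/9 hours


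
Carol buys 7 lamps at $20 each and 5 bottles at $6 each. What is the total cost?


Cost of lamps:
7 x $20 = $140
Cost of bottles:
5 x $6 = $30
Add both:
$140 + $30 = $170

$170


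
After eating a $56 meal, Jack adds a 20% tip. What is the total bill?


Calculate the tip:
20% of $56 = $11.20
Add tip to meal cost:
$56 + $11.20 = $67.20

$67.20


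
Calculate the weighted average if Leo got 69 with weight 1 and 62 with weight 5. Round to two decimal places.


Weighted sum:
1 x 69 + 5 x 62 = 379
Total weight:
1 + 5 = 6
Weighted average:
379 / 6 = 63.1666... ≈ 63.17

63.17


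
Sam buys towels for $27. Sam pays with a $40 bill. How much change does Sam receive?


Start with the amount paid:
$40
Subtract the price:
$40 - $27 = $13

$13


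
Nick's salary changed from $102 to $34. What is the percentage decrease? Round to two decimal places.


Find the absolute change:
|34 - 102| = 68
Divide by original and multiply by 100:
68 / 102 x 100 = 66.6666...% ≈ 66.67%

66.67%


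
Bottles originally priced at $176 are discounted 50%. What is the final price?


Calculate the discount amount:
50% of $176 = $88
Subtract from original:
$176 - $88 = $88

$88


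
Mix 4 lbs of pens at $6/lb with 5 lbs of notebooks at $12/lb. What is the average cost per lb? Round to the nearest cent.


Cost of pens:
4 x $6 = $24
Cost of notebooks:
5 x $12 = $60
Total cost: $24 + $60 = $84
Total weight: 9 lbs
Average: $84 / 9 = $9.3333... ≈ $9.33/lb

$9.33/lb


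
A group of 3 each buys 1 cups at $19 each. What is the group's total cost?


Cost per person:
1 x $19 = $19
Group total:
3 x $19 = $57

$57


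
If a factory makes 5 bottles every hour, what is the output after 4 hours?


Production rate: 5 bottles per hour
Time: 4 hours
Total: 5 x 4 = 20 bottles

20 bottles


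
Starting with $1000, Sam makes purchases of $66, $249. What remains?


Add up expenses:
$66 + $249 = $315
Subtract from budget:
$1000 - $315 = $685

$685


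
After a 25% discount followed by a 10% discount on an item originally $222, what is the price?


First discount:
25% of $222 = $55.50
Price after first discount:
$222 - $55.50 = $166.50
Second discount:
10% of $166.50 = $16.65
Final price:
$166.50 - $16.65 = $149.85

$149.85


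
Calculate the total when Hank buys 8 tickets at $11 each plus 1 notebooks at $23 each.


Cost of tickets:
8 x $11 = $88
Cost of notebooks:
1 x $23 = $23
Add both:
$88 + $23 = $111

$111


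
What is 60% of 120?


Convert percentage to decimal:
60% = 0.6
Multiply:
120 x 0.6 = 72

72


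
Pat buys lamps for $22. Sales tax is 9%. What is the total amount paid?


Calculate the tax:
9% of $22 = $1.98
Add tax to price:
$22 + $1.98 = $23.98

$23.98


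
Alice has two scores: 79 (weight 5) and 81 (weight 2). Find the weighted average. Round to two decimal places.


Weighted sum:
5 x 79 + 2 x 81 = 557
Total weight:
5 + 2 = 7
Weighted average:
557 / 7 = 79.5714... ≈ 79.57

79.57


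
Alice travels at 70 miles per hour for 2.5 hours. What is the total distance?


Use the formula: distance = speed x time
Speed = 70 mph, Time = 2.5 hours
70 x 2.5 = 175 miles

175 miles


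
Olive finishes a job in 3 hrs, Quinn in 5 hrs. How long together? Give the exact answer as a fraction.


Olive's rate: 1/3 of the job per hour
Quinn's rate: 1/5 of the job per hour
Combined rate: 1/3 + 1/5 = 8/15 per hour
Time = 1 / (8/15) = 15/8 hours (≈ 1.88 hours)

15/8 hours


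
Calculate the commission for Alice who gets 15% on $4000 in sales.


Convert rate to decimal:
15% = 0.15
Multiply by sales:
$4000 x 0.15 = $600

$600


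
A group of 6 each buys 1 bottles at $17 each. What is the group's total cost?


Cost per person:
1 x $17 = $17
Group total:
6 x $17 = $102

$102


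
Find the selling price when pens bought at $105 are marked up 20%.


Calculate the markup amount:
20% of $105 = $21
Add to cost:
$105 + $21 = $126

$126


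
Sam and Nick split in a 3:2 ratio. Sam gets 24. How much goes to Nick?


Find the multiplier:
24 / 3 = 8
Apply to Nick's share:
2 x 8 = 16

16


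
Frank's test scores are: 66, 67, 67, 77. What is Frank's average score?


Add the scores:
66 + 67 + 67 + 77 = 277
Divide by the number of tests:
277 / 4 = 69.25

69.25


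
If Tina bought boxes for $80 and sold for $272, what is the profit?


Selling price = $272
Cost price = $80
Profit = selling price - cost price:
Profit = $272 - $80 = $192

$192


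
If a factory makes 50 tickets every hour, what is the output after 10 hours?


Production rate: 50 tickets per hour
Time: 10 hours
Total: 50 x 10 = 500 tickets

500 tickets


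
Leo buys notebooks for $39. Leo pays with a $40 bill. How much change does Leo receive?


Start with the amount paid:
$40
Subtract the price:
$40 - $39 = $1

$1


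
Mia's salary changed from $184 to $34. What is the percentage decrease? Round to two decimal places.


Find the absolute change:
|34 - 184| = 150
Divide by original and multiply by 100:
150 / 184 x 100 = 81.5217...% ≈ 81.52%

81.52%


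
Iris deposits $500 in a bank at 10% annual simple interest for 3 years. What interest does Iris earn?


Use the formula I = P x R x T / 100
P x R x T = 500 x 10 x 3 = 15000
I = 15000 / 100 = $150

$150


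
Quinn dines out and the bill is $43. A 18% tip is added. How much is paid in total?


Calculate the tip:
18% of $43 = $7.74
Add tip to meal cost:
$43 + $7.74 = $50.74

$50.74


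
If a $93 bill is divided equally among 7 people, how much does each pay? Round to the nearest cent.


Total bill: $93
Number of people: 7
Each pays: $93 / 7 = $13.2857... ≈ $13.29

$13.29


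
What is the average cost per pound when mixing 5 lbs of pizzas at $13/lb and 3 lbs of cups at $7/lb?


Cost of pizzas:
5 x $13 = $65
Cost of cups:
3 x $7 = $21
Total cost: $65 + $21 = $86
Total weight: 8 lbs
Average: $86 / 8 = $10.75/lb

$10.75/lb


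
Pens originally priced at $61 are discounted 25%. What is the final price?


Calculate the discount amount:
25% of $61 = $15.25
Subtract from original:
$61 - $15.25 = $45.75

$45.75


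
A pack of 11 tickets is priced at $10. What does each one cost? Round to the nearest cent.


Total cost: $10
Number of items: 11
Unit price: $10 / 11 = $0.9090... ≈ $0.91

$0.91


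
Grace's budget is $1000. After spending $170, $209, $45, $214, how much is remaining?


Add up expenses:
$170 + $209 + $45 + $214 = $638
Subtract from budget:
$1000 - $638 = $362

$362


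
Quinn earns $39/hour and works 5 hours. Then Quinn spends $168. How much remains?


Calculate earnings:
5 x $39 = $195
Subtract spending:
$195 - $168 = $27

$27


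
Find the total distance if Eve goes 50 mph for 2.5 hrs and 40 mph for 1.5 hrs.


Leg 1 distance:
50 x 2.5 = 125 miles
Leg 2 distance:
40 x 1.5 = 60 miles
Total distance:
125 + 60 = 185 miles

185 miles


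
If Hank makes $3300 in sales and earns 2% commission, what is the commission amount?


Convert rate to decimal:
2% = 0.02
Multiply by sales:
$3300 x 0.02 = $66

$66


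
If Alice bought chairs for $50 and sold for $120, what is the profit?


Selling price = $120
Cost price = $50
Profit = selling price - cost price:
Profit = $120 - $50 = $70

$70


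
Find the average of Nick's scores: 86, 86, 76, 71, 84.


Add the scores:
86 + 86 + 76 + 71 + 84 = 403
Divide by the number of tests:
403 / 5 = 80.6

80.6


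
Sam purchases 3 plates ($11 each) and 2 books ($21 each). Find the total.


Cost of plates:
3 x $11 = $33
Cost of books:
2 x $21 = $42
Add both:
$33 + $42 = $75

$75


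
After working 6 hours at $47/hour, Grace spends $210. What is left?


Calculate earnings:
6 x $47 = $282
Subtract spending:
$282 - $210 = $72

$72


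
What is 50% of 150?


Convert percentage to decimal:
50% = 0.5
Multiply:
150 x 0.5 = 75

75


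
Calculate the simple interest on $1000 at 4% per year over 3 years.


Use the formula I = P x R x T / 100
P x R x T = 1000 x 4 x 3 = 12000
I = 12000 / 100 = $120

$120


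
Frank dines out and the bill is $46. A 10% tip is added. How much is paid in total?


Calculate the tip:
10% of $46 = $4.60
Add tip to meal cost:
$46 + $4.60 = $50.60

$50.60


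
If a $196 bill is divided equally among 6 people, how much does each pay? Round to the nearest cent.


Total bill: $196
Number of people: 6
Each pays: $196 / 6 = $32.6666... ≈ $32.67

$32.67


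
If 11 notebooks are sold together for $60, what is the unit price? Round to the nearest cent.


Total cost: $60
Number of items: 11
Unit price: $60 / 11 = $5.4545... ≈ $5.45

$5.45


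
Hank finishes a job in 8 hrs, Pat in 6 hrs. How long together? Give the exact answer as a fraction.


Hank's rate: 1/8 of the job per hour
Pat's rate: 1/6 of the job per hour
Combined rate: 1/8 + 1/6 = 7/24 per hour
Time = 1 / (7/24) = 24/7 hours (≈ 3.43 hours)

24/7 hours


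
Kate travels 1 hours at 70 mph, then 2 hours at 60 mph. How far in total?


Leg 1 distance:
70 x 1 = 70 miles
Leg 2 distance:
60 x 2 = 120 miles
Total distance:
70 + 120 = 190 miles

190 miles


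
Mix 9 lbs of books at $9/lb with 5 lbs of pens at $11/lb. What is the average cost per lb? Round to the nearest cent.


Cost of books:
9 x $9 = $81
Cost of pens:
5 x $11 = $55
Total cost: $81 + $55 = $136
Total weight: 14 lbs
Average: $136 / 14 = $9.7142... ≈ $9.71/lb

$9.71/lb


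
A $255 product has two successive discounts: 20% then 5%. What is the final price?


First discount:
20% of $255 = $51
Price after first discount:
$255 - $51 = $204
Second discount:
5% of $204 = $10.20
Final price:
$204 - $10.20 = $193.80

$193.80


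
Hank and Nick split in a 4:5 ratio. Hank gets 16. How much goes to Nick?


Find the multiplier:
16 / 4 = 4
Apply to Nick's share:
5 x 4 = 20

20


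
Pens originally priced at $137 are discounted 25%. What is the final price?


Calculate the discount amount:
25% of $137 = $34.25
Subtract from original:
$137 - $34.25 = $102.75

$102.75


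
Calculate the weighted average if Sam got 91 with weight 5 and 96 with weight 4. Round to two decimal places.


Weighted sum:
5 x 91 + 4 x 96 = 839
Total weight:
5 + 4 = 9
Weighted average:
839 / 9 = 93.2222... ≈ 93.22

93.22


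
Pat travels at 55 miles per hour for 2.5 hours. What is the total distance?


Use the formula: distance = speed x time
Speed = 55 mph, Time = 2.5 hours
55 x 2.5 = 137.5 miles

137.5 miles


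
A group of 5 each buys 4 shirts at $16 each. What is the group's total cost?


Cost per person:
4 x $16 = $64
Group total:
5 x $64 = $320

$320


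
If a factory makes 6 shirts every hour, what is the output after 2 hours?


Production rate: 6 shirts per hour
Time: 2 hours
Total: 6 x 2 = 12 shirts

12 shirts


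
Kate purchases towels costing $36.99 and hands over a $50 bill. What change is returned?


Start with the amount paid:
$50
Subtract the price:
$50 - $36.99 = $13.01

$13.01
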